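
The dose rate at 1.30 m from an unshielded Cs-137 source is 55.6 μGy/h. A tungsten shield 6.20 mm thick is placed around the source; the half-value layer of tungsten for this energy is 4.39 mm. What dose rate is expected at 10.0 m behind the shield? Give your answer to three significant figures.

Distance alone: 55.6 × (1.30/10.0)² = 55.6 × 0.01690 = 0.9396 μGy/h.
Shield: 6.20/4.39 = 1.412 half-value layers → attenuation 2^(−1.412) = 0.3758.
Combined: 0.9396 × 0.3758 = 0.3531 μGy/h.

0.353 μGy/h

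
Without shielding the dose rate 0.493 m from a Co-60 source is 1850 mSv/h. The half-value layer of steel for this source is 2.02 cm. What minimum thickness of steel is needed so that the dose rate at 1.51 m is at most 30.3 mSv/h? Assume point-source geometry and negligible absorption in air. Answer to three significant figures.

At 1.51 m, distance alone gives 1850 × (0.493/1.51)² = 1850 × 0.1066 = 197.2 mSv/h.
Further attenuation needed: 197.2/30.3 = 6.508.
n = log₂(6.508) = 2.702 half-value layers.
Thickness = 2.702 × 2.02 cm = 5.458 cm.

5.46 cm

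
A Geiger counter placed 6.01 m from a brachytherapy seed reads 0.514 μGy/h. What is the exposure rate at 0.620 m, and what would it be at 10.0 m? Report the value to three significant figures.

Intensity scales as (d₁/d₂)², so
At 0.620 m: (6.01/0.620)² = 93.96, so 0.514 × 93.96 = 48.30 μGy/h
At 10.0 m: (0.620/10.0)² = 0.003844, so 48.30 × 0.003844 = 0.1857 μGy/h.

48.3 μGy/h; 0.186 μGy/h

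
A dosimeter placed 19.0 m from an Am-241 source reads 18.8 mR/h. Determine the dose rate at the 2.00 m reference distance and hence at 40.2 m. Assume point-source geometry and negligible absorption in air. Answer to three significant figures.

1700 mR/h; 4.20 mR/h

Using I₁d₁² = I₂d₂²,
At 2.00 m: 18.8 × (19.0/2.00)² = 18.8 × 90.25 = 1697 mR/h
At 40.2 m: (2.00/40.2)² = 0.002475, so 1697 × 0.002475 = 4.200 mR/h.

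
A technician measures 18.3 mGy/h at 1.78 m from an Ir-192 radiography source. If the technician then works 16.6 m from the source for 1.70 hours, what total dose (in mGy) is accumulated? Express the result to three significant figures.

Using I₁d₁² = I₂d₂², rate at 16.6 m:
(1.78/16.6)² = 0.01150, so 18.3 × 0.01150 = 0.2104 mGy/h.
Dose = rate × time = 0.2104 mGy/h × 1.700 h = 0.3577 mGy.

0.358 mGy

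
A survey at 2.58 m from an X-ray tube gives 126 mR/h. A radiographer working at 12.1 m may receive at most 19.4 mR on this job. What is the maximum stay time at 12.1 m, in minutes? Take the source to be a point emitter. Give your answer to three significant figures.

203 min

By the inverse-square law, rate at 12.1 m:
(2.58/12.1)² = 0.04546, so 126 × 0.04546 = 5.728 mR/h.
Stay time = 19.4 mR ÷ 5.728 mR/h = 3.387 h = 203.2 min.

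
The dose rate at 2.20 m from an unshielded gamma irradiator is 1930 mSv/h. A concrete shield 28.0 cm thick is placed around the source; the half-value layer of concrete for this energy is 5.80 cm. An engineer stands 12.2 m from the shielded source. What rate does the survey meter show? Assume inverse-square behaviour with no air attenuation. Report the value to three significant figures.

Distance alone: 1930 × (2.20/12.2)² = 1930 × 0.03252 = 62.76 mSv/h.
Shield: 28.0/5.80 = 4.828 half-value layers → attenuation 2^(−4.828) = 0.03521.
Combined: 62.76 × 0.03521 = 2.210 mSv/h.

2.21 mSv/h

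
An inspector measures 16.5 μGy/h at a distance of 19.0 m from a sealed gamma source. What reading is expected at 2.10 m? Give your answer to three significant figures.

1350 μGy/h

Using I₁d₁² = I₂d₂², the rate at 2.10 m is
16.5 × (19.0/2.10)² = 16.5 × 81.86 = 1351 μGy/h.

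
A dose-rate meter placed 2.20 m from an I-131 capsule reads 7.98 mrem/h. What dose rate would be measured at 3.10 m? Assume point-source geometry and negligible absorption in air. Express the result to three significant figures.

4.02 mrem/h

Using I₁d₁² = I₂d₂², scaling from 2.20 m to 3.10 m:
(2.20/3.10)² = 0.5036, so 7.98 × 0.5036 = 4.019 mrem/h.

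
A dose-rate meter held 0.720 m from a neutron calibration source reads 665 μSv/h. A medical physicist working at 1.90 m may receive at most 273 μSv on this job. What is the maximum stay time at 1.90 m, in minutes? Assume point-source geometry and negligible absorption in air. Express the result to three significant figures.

172 min

Since intensity falls as 1/r², rate at 1.90 m:
665 × (0.720/1.90)² = 665 × 0.1436 = 95.49 μSv/h.
Stay time = 273 μSv ÷ 95.49 μSv/h = 2.859 h = 171.5 min.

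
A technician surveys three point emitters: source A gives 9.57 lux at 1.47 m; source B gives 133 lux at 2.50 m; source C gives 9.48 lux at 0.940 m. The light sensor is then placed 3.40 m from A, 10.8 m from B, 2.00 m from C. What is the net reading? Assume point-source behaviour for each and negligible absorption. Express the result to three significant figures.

Each source contributes Iᵢ·(dᵢ/rᵢ)²; contributions add.
A: 9.57 × (1.47/3.40)² = 1.789 lux
B: 133 × (2.50/10.8)² = 7.127 lux
C: 9.48 × (0.940/2.00)² = 2.094 lux
Total = 1.789 + 7.127 + 2.094 = 11.01 lux.

11.0 lux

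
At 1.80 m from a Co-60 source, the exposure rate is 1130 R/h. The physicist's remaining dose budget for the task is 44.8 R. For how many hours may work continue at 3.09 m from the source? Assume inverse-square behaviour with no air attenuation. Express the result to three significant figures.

0.117 h

Using I₁d₁² = I₂d₂², rate at 3.09 m:
1130 × (1.80/3.09)² = 1130 × 0.3393 = 383.4 R/h.
Stay time = 44.8 R ÷ 383.4 R/h = 0.1168 h.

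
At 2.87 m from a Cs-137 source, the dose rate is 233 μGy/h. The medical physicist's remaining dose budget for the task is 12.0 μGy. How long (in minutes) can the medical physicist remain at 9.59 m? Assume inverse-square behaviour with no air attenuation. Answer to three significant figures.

Intensity scales as (d₁/d₂)², so rate at 9.59 m:
233 × (2.87/9.59)² = 233 × 0.08956 = 20.87 μGy/h.
Stay time = 12.0 μGy ÷ 20.87 μGy/h = 0.5750 h = 34.50 min.

34.5 min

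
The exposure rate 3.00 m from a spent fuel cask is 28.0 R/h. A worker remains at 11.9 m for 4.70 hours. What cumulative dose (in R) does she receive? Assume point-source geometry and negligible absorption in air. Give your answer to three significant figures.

By the inverse-square law, rate at 11.9 m:
(3.00/11.9)² = 0.06355, so 28.0 × 0.06355 = 1.779 R/h.
Dose = rate × time = 1.779 R/h × 4.700 h = 8.361 R.

8.36 R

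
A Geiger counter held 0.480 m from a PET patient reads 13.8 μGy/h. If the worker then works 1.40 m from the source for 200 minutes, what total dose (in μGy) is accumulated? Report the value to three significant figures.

Since intensity falls as 1/r², rate at 1.40 m:
13.8 × (0.480/1.40)² = 13.8 × 0.1176 = 1.623 μGy/h.
Dose = rate × time = 1.623 μGy/h × 3.333 h = 5.409 μGy.

5.41 μGy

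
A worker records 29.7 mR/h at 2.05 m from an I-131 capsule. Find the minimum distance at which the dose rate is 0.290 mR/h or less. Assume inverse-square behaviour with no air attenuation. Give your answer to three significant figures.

By the inverse-square law, d₂ = d₁·√(I₁/I₂).
I₁/I₂ = 29.7/0.290 = 102.4, so d₂ = 2.05 × √102.4 = 20.74 m.

20.7 m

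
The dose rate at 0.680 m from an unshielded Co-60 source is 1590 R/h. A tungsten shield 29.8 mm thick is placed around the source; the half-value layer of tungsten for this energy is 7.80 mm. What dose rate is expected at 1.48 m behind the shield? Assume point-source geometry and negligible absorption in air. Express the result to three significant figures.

Distance alone: (0.680/1.48)² = 0.2111, so 1590 × 0.2111 = 335.6 R/h.
Shield: 29.8/7.80 = 3.821 half-value layers → attenuation 2^(−3.821) = 0.07076.
Combined: 335.6 × 0.07076 = 23.75 R/h.

23.8 R/h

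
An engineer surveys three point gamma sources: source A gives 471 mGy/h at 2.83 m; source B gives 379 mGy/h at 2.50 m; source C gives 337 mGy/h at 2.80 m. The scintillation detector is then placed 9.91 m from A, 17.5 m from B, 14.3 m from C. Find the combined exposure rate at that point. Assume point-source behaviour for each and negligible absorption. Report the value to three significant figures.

By superposition, sum each source's inverse-square contribution:
A: 471 × (2.83/9.91)² = 38.41 mGy/h
B: 379 × (2.50/17.5)² = 7.735 mGy/h
C: 337 × (2.80/14.3)² = 12.92 mGy/h
Total = 38.41 + 7.735 + 12.92 = 59.06 mGy/h.

59.1 mGy/h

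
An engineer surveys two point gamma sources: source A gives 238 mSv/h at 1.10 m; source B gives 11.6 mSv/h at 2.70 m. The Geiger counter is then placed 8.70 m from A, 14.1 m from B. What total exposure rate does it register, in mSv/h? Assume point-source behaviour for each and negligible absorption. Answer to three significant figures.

4.23 mSv/h

By superposition, sum each source's inverse-square contribution:
A: 238 × (1.10/8.70)² = 3.805 mSv/h
B: 11.6 × (2.70/14.1)² = 0.4254 mSv/h
Total = 3.805 + 0.4254 = 4.230 mSv/h.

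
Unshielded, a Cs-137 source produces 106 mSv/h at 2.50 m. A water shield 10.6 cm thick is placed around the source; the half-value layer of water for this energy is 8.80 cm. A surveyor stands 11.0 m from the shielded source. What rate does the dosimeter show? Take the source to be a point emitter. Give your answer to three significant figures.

2.38 mSv/h

Distance alone: 106 × (2.50/11.0)² = 106 × 0.05165 = 5.475 mSv/h.
Shield: 10.6/8.80 = 1.205 half-value layers → attenuation 2^(−1.205) = 0.4338.
Combined: 5.475 × 0.4338 = 2.375 mSv/h.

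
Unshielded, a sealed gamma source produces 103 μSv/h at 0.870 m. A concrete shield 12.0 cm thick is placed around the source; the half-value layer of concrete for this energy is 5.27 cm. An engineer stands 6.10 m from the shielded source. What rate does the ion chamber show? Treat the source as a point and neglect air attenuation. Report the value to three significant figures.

0.432 μSv/h

Distance alone: 103 × (0.870/6.10)² = 103 × 0.02034 = 2.095 μSv/h.
Shield: 12.0/5.27 = 2.277 half-value layers → attenuation 2^(−2.277) = 0.2063.
Combined: 2.095 × 0.2063 = 0.4322 μSv/h.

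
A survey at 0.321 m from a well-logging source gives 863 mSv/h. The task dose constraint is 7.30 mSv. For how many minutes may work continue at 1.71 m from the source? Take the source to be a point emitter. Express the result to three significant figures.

Since intensity falls as 1/r², rate at 1.71 m:
863 × (0.321/1.71)² = 863 × 0.03524 = 30.41 mSv/h.
Stay time = 7.30 mSv ÷ 30.41 mSv/h = 0.2401 h = 14.41 min.

14.4 min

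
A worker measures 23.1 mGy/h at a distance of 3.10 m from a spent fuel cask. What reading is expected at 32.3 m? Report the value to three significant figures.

0.213 mGy/h

Using I₁d₁² = I₂d₂², the rate at 32.3 m is
(3.10/32.3)² = 0.009211, so 23.1 × 0.009211 = 0.2128 mGy/h.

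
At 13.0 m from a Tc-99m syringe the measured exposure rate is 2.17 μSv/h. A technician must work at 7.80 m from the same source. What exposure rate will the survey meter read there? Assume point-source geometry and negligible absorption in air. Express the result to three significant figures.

6.03 μSv/h

By the inverse-square law, scaling from 13.0 m to 7.80 m:
2.17 × (13.0/7.80)² = 2.17 × 2.778 = 6.028 μSv/h.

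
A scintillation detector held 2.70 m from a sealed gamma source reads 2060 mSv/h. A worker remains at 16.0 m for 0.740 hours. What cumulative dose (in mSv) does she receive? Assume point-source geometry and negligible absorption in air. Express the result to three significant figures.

Applying the 1/r² law, rate at 16.0 m:
(2.70/16.0)² = 0.02848, so 2060 × 0.02848 = 58.67 mSv/h.
Dose = rate × time = 58.67 mSv/h × 0.7400 h = 43.42 mSv.

43.4 mSv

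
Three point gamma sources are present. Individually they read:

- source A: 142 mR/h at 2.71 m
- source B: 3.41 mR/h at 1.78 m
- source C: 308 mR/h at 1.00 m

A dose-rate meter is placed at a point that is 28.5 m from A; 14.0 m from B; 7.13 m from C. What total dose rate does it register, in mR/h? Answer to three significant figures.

7.40 mR/h

Each source contributes Iᵢ·(dᵢ/rᵢ)²; contributions add.
A: 142 × (2.71/28.5)² = 1.284 mR/h
B: 3.41 × (1.78/14.0)² = 0.05512 mR/h
C: 308 × (1.00/7.13)² = 6.059 mR/h
Total = 1.284 + 0.05512 + 6.059 = 7.398 mR/h.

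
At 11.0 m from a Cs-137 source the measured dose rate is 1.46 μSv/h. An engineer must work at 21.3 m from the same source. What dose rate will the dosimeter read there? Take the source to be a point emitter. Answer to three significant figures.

Applying the 1/r² law, scaling from 11.0 m to 21.3 m:
1.46 × (11.0/21.3)² = 1.46 × 0.2667 = 0.3894 μSv/h.

0.389 μSv/h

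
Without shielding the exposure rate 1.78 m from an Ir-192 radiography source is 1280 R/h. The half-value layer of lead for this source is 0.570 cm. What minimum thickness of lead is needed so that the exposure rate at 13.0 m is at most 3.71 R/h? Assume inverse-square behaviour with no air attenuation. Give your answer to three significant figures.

1.54 cm

At 13.0 m, distance alone gives 1280 × (1.78/13.0)² = 1280 × 0.01875 = 24.00 R/h.
Further attenuation needed: 24.00/3.71 = 6.469.
n = log₂(6.469) = 2.694 half-value layers.
Thickness = 2.694 × 0.570 cm = 1.536 cm.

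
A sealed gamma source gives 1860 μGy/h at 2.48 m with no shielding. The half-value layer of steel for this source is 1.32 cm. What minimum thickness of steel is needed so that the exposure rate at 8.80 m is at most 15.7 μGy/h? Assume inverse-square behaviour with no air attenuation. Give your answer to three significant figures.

At 8.80 m, distance alone gives 1860 × (2.48/8.80)² = 1860 × 0.07942 = 147.7 μGy/h.
Further attenuation needed: 147.7/15.7 = 9.408.
n = log₂(9.408) = 3.234 half-value layers.
Thickness = 3.234 × 1.32 cm = 4.269 cm.

4.27 cm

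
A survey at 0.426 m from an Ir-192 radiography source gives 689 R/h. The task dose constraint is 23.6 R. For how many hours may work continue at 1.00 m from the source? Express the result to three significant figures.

By the inverse-square law, rate at 1.00 m:
689 × (0.426/1.00)² = 689 × 0.1815 = 125.1 R/h.
Stay time = 23.6 R ÷ 125.1 R/h = 0.1886 h.

0.189 h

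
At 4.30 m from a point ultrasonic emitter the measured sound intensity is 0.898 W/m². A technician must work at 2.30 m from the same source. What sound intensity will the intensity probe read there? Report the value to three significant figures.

Since intensity falls as 1/r², scaling from 4.30 m to 2.30 m:
0.898 × (4.30/2.30)² = 0.898 × 3.495 = 3.139 W/m².

3.14 W/m²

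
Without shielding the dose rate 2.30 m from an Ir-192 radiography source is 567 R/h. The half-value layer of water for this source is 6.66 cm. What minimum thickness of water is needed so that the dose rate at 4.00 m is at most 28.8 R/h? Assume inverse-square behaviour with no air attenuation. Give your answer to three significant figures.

18.0 cm

At 4.00 m, distance alone gives 567 × (2.30/4.00)² = 567 × 0.3306 = 187.5 R/h.
Further attenuation needed: 187.5/28.8 = 6.510.
n = log₂(6.510) = 2.703 half-value layers.
Thickness = 2.703 × 6.66 cm = 18.00 cm.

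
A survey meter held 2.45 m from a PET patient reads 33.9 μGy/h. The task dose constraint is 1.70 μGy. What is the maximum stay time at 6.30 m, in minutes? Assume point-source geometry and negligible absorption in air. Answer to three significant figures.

19.9 min

By the inverse-square law, rate at 6.30 m:
(2.45/6.30)² = 0.1512, so 33.9 × 0.1512 = 5.126 μGy/h.
Stay time = 1.70 μGy ÷ 5.126 μGy/h = 0.3316 h = 19.90 min.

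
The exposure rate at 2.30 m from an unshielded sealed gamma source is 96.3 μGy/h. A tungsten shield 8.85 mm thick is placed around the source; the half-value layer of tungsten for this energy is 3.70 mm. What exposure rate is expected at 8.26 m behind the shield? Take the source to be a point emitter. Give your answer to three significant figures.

1.42 μGy/h

Distance alone: 96.3 × (2.30/8.26)² = 96.3 × 0.07753 = 7.466 μGy/h.
Shield: 8.85/3.70 = 2.392 half-value layers → attenuation 2^(−2.392) = 0.1905.
Combined: 7.466 × 0.1905 = 1.422 μGy/h.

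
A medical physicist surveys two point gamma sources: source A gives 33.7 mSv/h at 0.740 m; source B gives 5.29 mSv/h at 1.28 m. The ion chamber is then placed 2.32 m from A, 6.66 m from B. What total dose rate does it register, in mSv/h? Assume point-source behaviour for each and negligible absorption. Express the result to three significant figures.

3.62 mSv/h

By superposition, sum each source's inverse-square contribution:
A: 33.7 × (0.740/2.32)² = 3.429 mSv/h
B: 5.29 × (1.28/6.66)² = 0.1954 mSv/h
Total = 3.429 + 0.1954 = 3.624 mSv/h.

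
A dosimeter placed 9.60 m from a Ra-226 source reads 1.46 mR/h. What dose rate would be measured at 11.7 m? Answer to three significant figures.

0.983 mR/h

By the inverse-square law, scaling from 9.60 m to 11.7 m:
1.46 × (9.60/11.7)² = 1.46 × 0.6732 = 0.9829 mR/h.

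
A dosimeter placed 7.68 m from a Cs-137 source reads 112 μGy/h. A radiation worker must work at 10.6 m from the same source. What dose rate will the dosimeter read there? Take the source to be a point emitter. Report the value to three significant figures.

58.8 μGy/h

Using I₁d₁² = I₂d₂², scaling from 7.68 m to 10.6 m:
112 × (7.68/10.6)² = 112 × 0.5249 = 58.79 μGy/h.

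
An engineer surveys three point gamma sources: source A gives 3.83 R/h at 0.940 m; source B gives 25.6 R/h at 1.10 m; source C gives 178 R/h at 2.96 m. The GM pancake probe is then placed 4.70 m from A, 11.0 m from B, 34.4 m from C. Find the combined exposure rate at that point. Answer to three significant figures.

Each source contributes Iᵢ·(dᵢ/rᵢ)²; contributions add.
A: 3.83 × (0.940/4.70)² = 0.1532 R/h
B: 25.6 × (1.10/11.0)² = 0.2560 R/h
C: 178 × (2.96/34.4)² = 1.318 R/h
Total = 0.1532 + 0.2560 + 1.318 = 1.727 R/h.

1.73 R/h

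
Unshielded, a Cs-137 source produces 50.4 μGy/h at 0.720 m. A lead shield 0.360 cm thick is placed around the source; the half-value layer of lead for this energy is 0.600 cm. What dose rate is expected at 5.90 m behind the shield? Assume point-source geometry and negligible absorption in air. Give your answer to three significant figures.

Distance alone: 50.4 × (0.720/5.90)² = 50.4 × 0.01489 = 0.7505 μGy/h.
Shield: 0.360/0.600 = 0.6000 half-value layers → attenuation 2^(−0.6000) = 0.6598.
Combined: 0.7505 × 0.6598 = 0.4952 μGy/h.

0.495 μGy/h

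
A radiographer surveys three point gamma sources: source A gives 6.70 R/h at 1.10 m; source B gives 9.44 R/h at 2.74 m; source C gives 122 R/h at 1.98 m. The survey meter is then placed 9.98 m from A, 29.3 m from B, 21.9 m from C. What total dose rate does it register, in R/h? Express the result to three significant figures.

Each source contributes Iᵢ·(dᵢ/rᵢ)²; contributions add.
A: 6.70 × (1.10/9.98)² = 0.08140 R/h
B: 9.44 × (2.74/29.3)² = 0.08255 R/h
C: 122 × (1.98/21.9)² = 0.9972 R/h
Total = 0.08140 + 0.08255 + 0.9972 = 1.161 R/h.

1.16 R/h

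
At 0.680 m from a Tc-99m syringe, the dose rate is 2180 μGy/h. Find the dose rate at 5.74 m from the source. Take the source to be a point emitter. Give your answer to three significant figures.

Since intensity falls as 1/r², the rate at 5.74 m is
(0.680/5.74)² = 0.01403, so 2180 × 0.01403 = 30.59 μGy/h.

30.6 μGy/h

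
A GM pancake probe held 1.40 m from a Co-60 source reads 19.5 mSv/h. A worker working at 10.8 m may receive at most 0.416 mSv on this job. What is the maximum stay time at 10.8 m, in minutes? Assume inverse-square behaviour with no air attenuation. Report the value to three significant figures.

76.2 min

Using I₁d₁² = I₂d₂², rate at 10.8 m:
19.5 × (1.40/10.8)² = 19.5 × 0.01680 = 0.3276 mSv/h.
Stay time = 0.416 mSv ÷ 0.3276 mSv/h = 1.270 h = 76.20 min.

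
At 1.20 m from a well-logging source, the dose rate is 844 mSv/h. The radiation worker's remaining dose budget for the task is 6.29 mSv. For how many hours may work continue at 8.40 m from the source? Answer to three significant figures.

Intensity scales as (d₁/d₂)², so rate at 8.40 m:
844 × (1.20/8.40)² = 844 × 0.02041 = 17.23 mSv/h.
Stay time = 6.29 mSv ÷ 17.23 mSv/h = 0.3651 h.

0.365 h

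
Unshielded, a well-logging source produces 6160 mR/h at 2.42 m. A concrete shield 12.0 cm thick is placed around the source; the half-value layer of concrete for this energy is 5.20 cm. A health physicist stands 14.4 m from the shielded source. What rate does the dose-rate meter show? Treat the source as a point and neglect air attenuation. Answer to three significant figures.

35.1 mR/h

Distance alone: 6160 × (2.42/14.4)² = 6160 × 0.02824 = 174.0 mR/h.
Shield: 12.0/5.20 = 2.308 half-value layers → attenuation 2^(−2.308) = 0.2019.
Combined: 174.0 × 0.2019 = 35.13 mR/h.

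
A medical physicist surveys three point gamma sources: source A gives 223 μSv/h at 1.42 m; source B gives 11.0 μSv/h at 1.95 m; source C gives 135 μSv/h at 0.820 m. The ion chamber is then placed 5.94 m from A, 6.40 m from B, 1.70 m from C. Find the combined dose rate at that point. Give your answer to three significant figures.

45.2 μSv/h

By superposition, sum each source's inverse-square contribution:
A: 223 × (1.42/5.94)² = 12.74 μSv/h
B: 11.0 × (1.95/6.40)² = 1.021 μSv/h
C: 135 × (0.820/1.70)² = 31.41 μSv/h
Total = 12.74 + 1.021 + 31.41 = 45.17 μSv/h.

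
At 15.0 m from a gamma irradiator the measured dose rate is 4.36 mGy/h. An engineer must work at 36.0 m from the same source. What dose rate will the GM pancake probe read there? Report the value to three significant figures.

Using I₁d₁² = I₂d₂², scaling from 15.0 m to 36.0 m:
4.36 × (15.0/36.0)² = 4.36 × 0.1736 = 0.7569 mGy/h.

0.757 mGy/h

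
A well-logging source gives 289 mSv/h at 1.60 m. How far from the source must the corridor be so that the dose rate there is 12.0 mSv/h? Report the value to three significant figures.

By the inverse-square law, d₂ = d₁·√(I₁/I₂).
I₁/I₂ = 289/12.0 = 24.08, so d₂ = 1.60 × √24.08 = 7.851 m.

7.85 m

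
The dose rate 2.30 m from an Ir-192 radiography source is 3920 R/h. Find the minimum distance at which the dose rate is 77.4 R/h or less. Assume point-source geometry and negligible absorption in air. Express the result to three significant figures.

Since intensity falls as 1/r², d₂ = d₁·√(I₁/I₂).
I₁/I₂ = 3920/77.4 = 50.65, so d₂ = 2.30 × √50.65 = 16.37 m.

16.4 m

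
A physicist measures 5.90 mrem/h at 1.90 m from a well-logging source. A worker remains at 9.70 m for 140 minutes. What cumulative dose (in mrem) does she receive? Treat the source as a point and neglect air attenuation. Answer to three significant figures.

0.528 mrem

Since intensity falls as 1/r², rate at 9.70 m:
(1.90/9.70)² = 0.03837, so 5.90 × 0.03837 = 0.2264 mrem/h.
Dose = rate × time = 0.2264 mrem/h × 2.333 h = 0.5282 mrem.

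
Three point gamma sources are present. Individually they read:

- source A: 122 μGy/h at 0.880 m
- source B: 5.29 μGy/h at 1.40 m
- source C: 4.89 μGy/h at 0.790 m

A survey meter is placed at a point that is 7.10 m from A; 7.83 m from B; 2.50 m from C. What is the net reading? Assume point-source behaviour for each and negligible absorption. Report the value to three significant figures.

2.53 μGy/h

Each source contributes Iᵢ·(dᵢ/rᵢ)²; contributions add.
A: 122 × (0.880/7.10)² = 1.874 μGy/h
B: 5.29 × (1.40/7.83)² = 0.1691 μGy/h
C: 4.89 × (0.790/2.50)² = 0.4883 μGy/h
Total = 1.874 + 0.1691 + 0.4883 = 2.531 μGy/h.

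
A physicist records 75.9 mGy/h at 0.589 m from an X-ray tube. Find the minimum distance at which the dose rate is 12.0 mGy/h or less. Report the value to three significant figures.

Applying the 1/r² law, d₂ = d₁·√(I₁/I₂).
I₁/I₂ = 75.9/12.0 = 6.325, so d₂ = 0.589 × √6.325 = 1.481 m.

1.48 m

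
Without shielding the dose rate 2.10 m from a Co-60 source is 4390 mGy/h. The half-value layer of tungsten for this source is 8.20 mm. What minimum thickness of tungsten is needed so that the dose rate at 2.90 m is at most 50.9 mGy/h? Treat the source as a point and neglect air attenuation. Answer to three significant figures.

At 2.90 m, distance alone gives 4390 × (2.10/2.90)² = 4390 × 0.5244 = 2302 mGy/h.
Further attenuation needed: 2302/50.9 = 45.23.
n = log₂(45.23) = 5.499 half-value layers.
Thickness = 5.499 × 8.20 mm = 45.09 mm.

45.1 mm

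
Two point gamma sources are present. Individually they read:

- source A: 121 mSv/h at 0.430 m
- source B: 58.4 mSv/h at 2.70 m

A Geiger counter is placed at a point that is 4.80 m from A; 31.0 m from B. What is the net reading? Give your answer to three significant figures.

Each source contributes Iᵢ·(dᵢ/rᵢ)²; contributions add.
A: 121 × (0.430/4.80)² = 0.9710 mSv/h
B: 58.4 × (2.70/31.0)² = 0.4430 mSv/h
Total = 0.9710 + 0.4430 = 1.414 mSv/h.

1.41 mSv/h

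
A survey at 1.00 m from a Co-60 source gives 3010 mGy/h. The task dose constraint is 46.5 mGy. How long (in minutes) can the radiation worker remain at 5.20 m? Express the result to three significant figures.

By the inverse-square law, rate at 5.20 m:
(1.00/5.20)² = 0.03698, so 3010 × 0.03698 = 111.3 mGy/h.
Stay time = 46.5 mGy ÷ 111.3 mGy/h = 0.4178 h = 25.07 min.

25.1 min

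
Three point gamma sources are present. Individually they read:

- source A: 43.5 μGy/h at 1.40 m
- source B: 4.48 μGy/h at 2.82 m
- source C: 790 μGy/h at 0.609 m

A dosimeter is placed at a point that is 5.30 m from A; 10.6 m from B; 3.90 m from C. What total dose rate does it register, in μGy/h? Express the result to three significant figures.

By superposition, sum each source's inverse-square contribution:
A: 43.5 × (1.40/5.30)² = 3.035 μGy/h
B: 4.48 × (2.82/10.6)² = 0.3171 μGy/h
C: 790 × (0.609/3.90)² = 19.26 μGy/h
Total = 3.035 + 0.3171 + 19.26 = 22.61 μGy/h.

22.6 μGy/h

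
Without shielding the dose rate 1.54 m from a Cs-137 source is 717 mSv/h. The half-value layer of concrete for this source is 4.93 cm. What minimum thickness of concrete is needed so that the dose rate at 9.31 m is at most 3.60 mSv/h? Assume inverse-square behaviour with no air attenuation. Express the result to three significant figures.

At 9.31 m, distance alone gives 717 × (1.54/9.31)² = 717 × 0.02736 = 19.62 mSv/h.
Further attenuation needed: 19.62/3.60 = 5.450.
n = log₂(5.450) = 2.446 half-value layers.
Thickness = 2.446 × 4.93 cm = 12.06 cm.

12.1 cm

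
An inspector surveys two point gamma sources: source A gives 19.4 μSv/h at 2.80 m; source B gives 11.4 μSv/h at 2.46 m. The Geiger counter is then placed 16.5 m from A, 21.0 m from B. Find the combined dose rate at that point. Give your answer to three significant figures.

0.715 μSv/h

By superposition, sum each source's inverse-square contribution:
A: 19.4 × (2.80/16.5)² = 0.5587 μSv/h
B: 11.4 × (2.46/21.0)² = 0.1564 μSv/h
Total = 0.5587 + 0.1564 = 0.7151 μSv/h.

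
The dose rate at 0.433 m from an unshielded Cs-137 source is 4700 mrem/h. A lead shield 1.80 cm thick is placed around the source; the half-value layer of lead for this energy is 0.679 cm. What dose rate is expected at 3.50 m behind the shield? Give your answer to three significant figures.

11.5 mrem/h

Distance alone: 4700 × (0.433/3.50)² = 4700 × 0.01531 = 71.96 mrem/h.
Shield: 1.80/0.679 = 2.651 half-value layers → attenuation 2^(−2.651) = 0.1592.
Combined: 71.96 × 0.1592 = 11.46 mrem/h.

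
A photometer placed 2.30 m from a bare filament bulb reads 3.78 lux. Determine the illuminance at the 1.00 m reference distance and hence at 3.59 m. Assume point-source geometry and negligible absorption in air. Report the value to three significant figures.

20.0 lux; 1.55 lux

Applying the 1/r² law,
At 1.00 m: (2.30/1.00)² = 5.290, so 3.78 × 5.290 = 20.00 lux
At 3.59 m: 20.00 × (1.00/3.59)² = 20.00 × 0.07759 = 1.552 lux.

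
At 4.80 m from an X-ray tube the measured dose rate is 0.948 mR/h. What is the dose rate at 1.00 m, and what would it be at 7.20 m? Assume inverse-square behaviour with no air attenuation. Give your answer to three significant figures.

Applying the 1/r² law,
At 1.00 m: 0.948 × (4.80/1.00)² = 0.948 × 23.04 = 21.84 mR/h
At 7.20 m: (1.00/7.20)² = 0.01929, so 21.84 × 0.01929 = 0.4213 mR/h.

21.8 mR/h; 0.421 mR/h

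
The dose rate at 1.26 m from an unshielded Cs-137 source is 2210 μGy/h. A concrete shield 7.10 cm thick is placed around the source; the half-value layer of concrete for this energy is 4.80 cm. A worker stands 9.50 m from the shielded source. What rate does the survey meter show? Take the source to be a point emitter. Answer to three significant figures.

13.9 μGy/h

Distance alone: 2210 × (1.26/9.50)² = 2210 × 0.01759 = 38.87 μGy/h.
Shield: 7.10/4.80 = 1.479 half-value layers → attenuation 2^(−1.479) = 0.3587.
Combined: 38.87 × 0.3587 = 13.94 μGy/h.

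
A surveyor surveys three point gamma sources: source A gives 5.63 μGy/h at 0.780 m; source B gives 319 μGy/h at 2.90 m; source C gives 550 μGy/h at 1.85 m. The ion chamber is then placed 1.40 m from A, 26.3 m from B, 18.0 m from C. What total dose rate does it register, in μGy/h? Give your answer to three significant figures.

11.4 μGy/h

Each source contributes Iᵢ·(dᵢ/rᵢ)²; contributions add.
A: 5.63 × (0.780/1.40)² = 1.748 μGy/h
B: 319 × (2.90/26.3)² = 3.879 μGy/h
C: 550 × (1.85/18.0)² = 5.810 μGy/h
Total = 1.748 + 3.879 + 5.810 = 11.44 μGy/h.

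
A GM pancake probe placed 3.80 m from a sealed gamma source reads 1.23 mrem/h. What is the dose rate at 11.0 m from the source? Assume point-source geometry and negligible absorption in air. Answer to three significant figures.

Applying the 1/r² law, scaling from 3.80 m to 11.0 m:
1.23 × (3.80/11.0)² = 1.23 × 0.1193 = 0.1467 mrem/h.

0.147 mrem/h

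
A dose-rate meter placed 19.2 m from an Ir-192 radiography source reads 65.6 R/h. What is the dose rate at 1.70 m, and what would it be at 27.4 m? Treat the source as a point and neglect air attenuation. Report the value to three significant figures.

8370 R/h; 32.2 R/h

Intensity scales as (d₁/d₂)², so
At 1.70 m: (19.2/1.70)² = 127.6, so 65.6 × 127.6 = 8371 R/h
At 27.4 m: 8371 × (1.70/27.4)² = 8371 × 0.003849 = 32.22 R/h.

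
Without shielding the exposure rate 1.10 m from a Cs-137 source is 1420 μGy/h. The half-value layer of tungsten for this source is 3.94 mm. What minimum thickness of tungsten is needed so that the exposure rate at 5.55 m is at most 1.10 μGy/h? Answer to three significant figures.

At 5.55 m, distance alone gives (1.10/5.55)² = 0.03928, so 1420 × 0.03928 = 55.78 μGy/h.
Further attenuation needed: 55.78/1.10 = 50.71.
n = log₂(50.71) = 5.664 half-value layers.
Thickness = 5.664 × 3.94 mm = 22.32 mm.

22.3 mm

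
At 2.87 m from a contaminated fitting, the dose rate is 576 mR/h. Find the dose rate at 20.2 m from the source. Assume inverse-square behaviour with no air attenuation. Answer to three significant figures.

11.6 mR/h

By the inverse-square law, the rate at 20.2 m is
576 × (2.87/20.2)² = 576 × 0.02019 = 11.63 mR/h.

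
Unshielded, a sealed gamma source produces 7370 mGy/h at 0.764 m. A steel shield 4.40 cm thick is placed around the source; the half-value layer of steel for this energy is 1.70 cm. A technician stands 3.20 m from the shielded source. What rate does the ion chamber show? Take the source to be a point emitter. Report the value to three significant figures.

69.9 mGy/h

Distance alone: (0.764/3.20)² = 0.05700, so 7370 × 0.05700 = 420.1 mGy/h.
Shield: 4.40/1.70 = 2.588 half-value layers → attenuation 2^(−2.588) = 0.1663.
Combined: 420.1 × 0.1663 = 69.86 mGy/h.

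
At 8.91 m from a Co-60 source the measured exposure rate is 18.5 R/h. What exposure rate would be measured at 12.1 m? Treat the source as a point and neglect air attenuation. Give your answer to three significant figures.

10.0 R/h

Applying the 1/r² law, scaling from 8.91 m to 12.1 m:
18.5 × (8.91/12.1)² = 18.5 × 0.5422 = 10.03 R/h.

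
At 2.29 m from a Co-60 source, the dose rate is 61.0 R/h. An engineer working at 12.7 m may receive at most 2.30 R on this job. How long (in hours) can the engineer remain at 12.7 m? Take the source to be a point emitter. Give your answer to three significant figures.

1.16 h

Using I₁d₁² = I₂d₂², rate at 12.7 m:
(2.29/12.7)² = 0.03251, so 61.0 × 0.03251 = 1.983 R/h.
Stay time = 2.30 R ÷ 1.983 R/h = 1.160 h.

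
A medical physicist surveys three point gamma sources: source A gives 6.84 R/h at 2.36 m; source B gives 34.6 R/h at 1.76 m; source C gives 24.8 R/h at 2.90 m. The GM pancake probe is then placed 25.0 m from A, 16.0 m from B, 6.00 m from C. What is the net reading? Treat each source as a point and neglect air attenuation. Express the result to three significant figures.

By superposition, sum each source's inverse-square contribution:
A: 6.84 × (2.36/25.0)² = 0.06095 R/h
B: 34.6 × (1.76/16.0)² = 0.4187 R/h
C: 24.8 × (2.90/6.00)² = 5.794 R/h
Total = 0.06095 + 0.4187 + 5.794 = 6.274 R/h.

6.27 R/h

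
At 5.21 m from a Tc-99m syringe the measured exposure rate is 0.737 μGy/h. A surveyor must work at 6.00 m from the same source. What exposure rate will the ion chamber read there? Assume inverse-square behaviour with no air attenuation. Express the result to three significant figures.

Applying the 1/r² law, scaling from 5.21 m to 6.00 m:
0.737 × (5.21/6.00)² = 0.737 × 0.7540 = 0.5557 μGy/h.

0.556 μGy/h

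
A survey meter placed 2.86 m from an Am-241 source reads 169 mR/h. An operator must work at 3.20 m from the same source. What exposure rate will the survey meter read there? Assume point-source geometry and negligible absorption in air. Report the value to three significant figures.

Since intensity falls as 1/r², scaling from 2.86 m to 3.20 m:
(2.86/3.20)² = 0.7988, so 169 × 0.7988 = 135.0 mR/h.

135 mR/h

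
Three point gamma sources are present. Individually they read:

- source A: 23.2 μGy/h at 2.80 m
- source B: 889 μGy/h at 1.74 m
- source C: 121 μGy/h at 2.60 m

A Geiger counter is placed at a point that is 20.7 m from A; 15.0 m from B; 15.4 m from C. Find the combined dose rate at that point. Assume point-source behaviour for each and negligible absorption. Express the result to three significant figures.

15.8 μGy/h

Each source contributes Iᵢ·(dᵢ/rᵢ)²; contributions add.
A: 23.2 × (2.80/20.7)² = 0.4245 μGy/h
B: 889 × (1.74/15.0)² = 11.96 μGy/h
C: 121 × (2.60/15.4)² = 3.449 μGy/h
Total = 0.4245 + 11.96 + 3.449 = 15.83 μGy/h.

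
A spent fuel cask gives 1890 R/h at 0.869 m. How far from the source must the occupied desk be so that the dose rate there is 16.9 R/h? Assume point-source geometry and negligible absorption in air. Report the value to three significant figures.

9.19 m

Applying the 1/r² law, d₂ = d₁·√(I₁/I₂).
I₁/I₂ = 1890/16.9 = 111.8, so d₂ = 0.869 × √111.8 = 9.188 m.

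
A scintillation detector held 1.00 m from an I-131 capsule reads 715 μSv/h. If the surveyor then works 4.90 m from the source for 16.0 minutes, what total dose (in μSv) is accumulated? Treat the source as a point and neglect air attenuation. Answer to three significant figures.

Since intensity falls as 1/r², rate at 4.90 m:
(1.00/4.90)² = 0.04165, so 715 × 0.04165 = 29.78 μSv/h.
Dose = rate × time = 29.78 μSv/h × 0.2667 h = 7.942 μSv.

7.94 μSv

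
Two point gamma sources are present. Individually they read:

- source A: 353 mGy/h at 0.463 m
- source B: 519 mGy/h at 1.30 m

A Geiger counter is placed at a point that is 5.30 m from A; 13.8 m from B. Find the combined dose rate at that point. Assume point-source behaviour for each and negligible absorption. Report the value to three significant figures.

Each source contributes Iᵢ·(dᵢ/rᵢ)²; contributions add.
A: 353 × (0.463/5.30)² = 2.694 mGy/h
B: 519 × (1.30/13.8)² = 4.606 mGy/h
Total = 2.694 + 4.606 = 7.300 mGy/h.

7.30 mGy/h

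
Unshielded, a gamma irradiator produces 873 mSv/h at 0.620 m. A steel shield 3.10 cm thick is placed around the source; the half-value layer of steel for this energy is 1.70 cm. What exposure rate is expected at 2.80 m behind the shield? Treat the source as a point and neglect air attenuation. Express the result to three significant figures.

12.1 mSv/h

Distance alone: 873 × (0.620/2.80)² = 873 × 0.04903 = 42.80 mSv/h.
Shield: 3.10/1.70 = 1.824 half-value layers → attenuation 2^(−1.824) = 0.2824.
Combined: 42.80 × 0.2824 = 12.09 mSv/h.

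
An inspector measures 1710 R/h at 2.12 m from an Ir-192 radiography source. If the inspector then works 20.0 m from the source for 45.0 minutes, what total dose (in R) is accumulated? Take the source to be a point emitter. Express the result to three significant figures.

14.4 R

By the inverse-square law, rate at 20.0 m:
1710 × (2.12/20.0)² = 1710 × 0.01124 = 19.22 R/h.
Dose = rate × time = 19.22 R/h × 0.7500 h = 14.41 R.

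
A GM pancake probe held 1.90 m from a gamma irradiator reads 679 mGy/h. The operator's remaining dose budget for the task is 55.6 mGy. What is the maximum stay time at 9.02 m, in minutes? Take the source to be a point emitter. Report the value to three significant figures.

111 min

Since intensity falls as 1/r², rate at 9.02 m:
679 × (1.90/9.02)² = 679 × 0.04437 = 30.13 mGy/h.
Stay time = 55.6 mGy ÷ 30.13 mGy/h = 1.845 h = 110.7 min.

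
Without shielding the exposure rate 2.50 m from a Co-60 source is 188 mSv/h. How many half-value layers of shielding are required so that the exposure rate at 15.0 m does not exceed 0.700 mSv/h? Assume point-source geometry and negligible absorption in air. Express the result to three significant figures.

At 15.0 m, distance alone gives 188 × (2.50/15.0)² = 188 × 0.02778 = 5.223 mSv/h.
Further attenuation needed: 5.223/0.700 = 7.461.
n = log₂(7.461) = 2.899 half-value layers.

2.90 half-value layers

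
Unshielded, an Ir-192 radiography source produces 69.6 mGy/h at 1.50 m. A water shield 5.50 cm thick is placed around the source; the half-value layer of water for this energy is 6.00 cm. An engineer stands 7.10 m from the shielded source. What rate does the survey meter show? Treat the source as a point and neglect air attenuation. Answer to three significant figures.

Distance alone: (1.50/7.10)² = 0.04463, so 69.6 × 0.04463 = 3.106 mGy/h.
Shield: 5.50/6.00 = 0.9167 half-value layers → attenuation 2^(−0.9167) = 0.5297.
Combined: 3.106 × 0.5297 = 1.645 mGy/h.

1.65 mGy/h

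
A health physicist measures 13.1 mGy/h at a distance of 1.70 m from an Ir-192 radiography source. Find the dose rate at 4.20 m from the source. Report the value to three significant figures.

2.15 mGy/h

Since intensity falls as 1/r², the rate at 4.20 m is
13.1 × (1.70/4.20)² = 13.1 × 0.1638 = 2.146 mGy/h.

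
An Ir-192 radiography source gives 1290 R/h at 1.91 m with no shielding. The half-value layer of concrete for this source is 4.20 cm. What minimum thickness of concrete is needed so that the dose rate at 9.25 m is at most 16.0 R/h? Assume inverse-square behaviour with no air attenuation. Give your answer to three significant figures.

At 9.25 m, distance alone gives (1.91/9.25)² = 0.04264, so 1290 × 0.04264 = 55.01 R/h.
Further attenuation needed: 55.01/16.0 = 3.438.
n = log₂(3.438) = 1.782 half-value layers.
Thickness = 1.782 × 4.20 cm = 7.484 cm.

7.48 cm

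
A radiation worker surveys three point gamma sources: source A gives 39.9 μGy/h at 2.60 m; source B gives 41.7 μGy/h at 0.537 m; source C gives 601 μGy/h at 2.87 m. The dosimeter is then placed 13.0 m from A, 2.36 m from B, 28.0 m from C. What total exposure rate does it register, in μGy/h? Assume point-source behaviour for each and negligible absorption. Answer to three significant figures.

By superposition, sum each source's inverse-square contribution:
A: 39.9 × (2.60/13.0)² = 1.596 μGy/h
B: 41.7 × (0.537/2.36)² = 2.159 μGy/h
C: 601 × (2.87/28.0)² = 6.314 μGy/h
Total = 1.596 + 2.159 + 6.314 = 10.07 μGy/h.

10.1 μGy/h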